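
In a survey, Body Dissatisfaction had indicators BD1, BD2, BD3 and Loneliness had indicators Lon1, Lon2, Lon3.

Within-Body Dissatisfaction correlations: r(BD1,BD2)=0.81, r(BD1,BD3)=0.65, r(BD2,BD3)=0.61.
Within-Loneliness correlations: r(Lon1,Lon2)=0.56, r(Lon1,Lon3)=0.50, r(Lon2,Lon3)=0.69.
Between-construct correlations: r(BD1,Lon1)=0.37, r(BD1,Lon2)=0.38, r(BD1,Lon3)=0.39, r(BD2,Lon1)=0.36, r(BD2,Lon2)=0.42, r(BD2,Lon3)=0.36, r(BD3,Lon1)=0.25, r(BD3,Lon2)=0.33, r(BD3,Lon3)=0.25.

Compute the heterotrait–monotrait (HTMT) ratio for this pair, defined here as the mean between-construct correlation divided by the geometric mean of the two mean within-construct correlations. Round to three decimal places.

Mean heterotrait r = 3.11/9 = 0.3456.
Mean within-BD = 2.07/3 = 0.6900; mean within-Lon = 1.75/3 = 0.5833.
Geometric mean = √(0.6900 × 0.5833) = 0.6344.
HTMT = 0.3456 / 0.6344 = 0.545.

0.545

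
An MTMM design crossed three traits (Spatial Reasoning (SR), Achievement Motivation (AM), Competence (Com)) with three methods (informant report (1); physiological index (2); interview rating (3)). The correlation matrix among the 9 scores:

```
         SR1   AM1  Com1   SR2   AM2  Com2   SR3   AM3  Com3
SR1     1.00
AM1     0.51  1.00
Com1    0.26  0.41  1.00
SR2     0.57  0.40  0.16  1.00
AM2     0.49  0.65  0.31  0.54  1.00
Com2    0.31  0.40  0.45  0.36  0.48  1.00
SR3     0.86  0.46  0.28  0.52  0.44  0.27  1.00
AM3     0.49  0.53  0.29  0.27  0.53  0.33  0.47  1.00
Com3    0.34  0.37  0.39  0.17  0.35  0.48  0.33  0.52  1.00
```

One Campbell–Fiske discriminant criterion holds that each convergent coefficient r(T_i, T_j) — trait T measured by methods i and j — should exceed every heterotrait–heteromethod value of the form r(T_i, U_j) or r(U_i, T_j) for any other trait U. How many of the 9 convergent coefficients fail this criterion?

Checking each validity diagonal entry against its comparison values:
SR (methods 1·2): 0.57 vs {0.49, 0.40, 0.31, 0.16} → pass.
SR (methods 1·3): 0.86 vs {0.49, 0.46, 0.34, 0.28} → pass.
SR (methods 2·3): 0.52 vs {0.27, 0.44, 0.17, 0.27} → pass.
AM (methods 1·2): 0.65 vs {0.40, 0.49, 0.40, 0.31} → pass.
AM (methods 1·3): 0.53 vs {0.46, 0.49, 0.37, 0.29} → pass.
AM (methods 2·3): 0.53 vs {0.44, 0.27, 0.35, 0.33} → pass.
Com (methods 1·2): 0.45 vs {0.16, 0.31, 0.31, 0.40} → pass.
Com (methods 1·3): 0.39 vs {0.28, 0.34, 0.29, 0.37} → pass.
Com (methods 2·3): 0.48 vs {0.27, 0.17, 0.33, 0.35} → pass.
0 of 9 fail.

0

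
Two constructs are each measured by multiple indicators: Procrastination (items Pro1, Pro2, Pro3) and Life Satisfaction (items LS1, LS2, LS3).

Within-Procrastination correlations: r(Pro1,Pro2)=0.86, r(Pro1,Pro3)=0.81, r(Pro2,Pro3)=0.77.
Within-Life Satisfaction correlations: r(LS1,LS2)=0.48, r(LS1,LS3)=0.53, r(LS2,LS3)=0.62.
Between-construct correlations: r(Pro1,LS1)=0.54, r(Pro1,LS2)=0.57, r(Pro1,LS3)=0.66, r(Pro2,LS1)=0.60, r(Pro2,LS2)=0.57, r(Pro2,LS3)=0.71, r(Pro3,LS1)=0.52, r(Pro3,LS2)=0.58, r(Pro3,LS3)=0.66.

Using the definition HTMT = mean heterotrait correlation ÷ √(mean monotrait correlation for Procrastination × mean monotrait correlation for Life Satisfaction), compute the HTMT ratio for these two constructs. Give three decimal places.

0.904

Mean heterotrait r = 5.41/9 = 0.6011.
Mean within-Pro = 2.44/3 = 0.8133; mean within-LS = 1.63/3 = 0.5433.
Geometric mean = √(0.8133 × 0.5433) = 0.6647.
HTMT = 0.6011 / 0.6647 = 0.904.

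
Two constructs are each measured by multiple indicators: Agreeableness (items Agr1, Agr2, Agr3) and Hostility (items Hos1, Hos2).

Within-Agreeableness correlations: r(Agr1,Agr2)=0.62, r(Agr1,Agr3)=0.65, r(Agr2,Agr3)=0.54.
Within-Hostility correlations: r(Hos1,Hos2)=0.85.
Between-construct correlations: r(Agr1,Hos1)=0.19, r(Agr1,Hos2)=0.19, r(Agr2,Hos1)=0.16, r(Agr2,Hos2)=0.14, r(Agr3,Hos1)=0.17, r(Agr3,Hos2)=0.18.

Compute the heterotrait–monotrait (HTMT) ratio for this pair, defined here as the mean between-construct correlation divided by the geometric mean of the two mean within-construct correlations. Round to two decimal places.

0.24

Mean between = 1.03/6 = 0.1717.
Mean within-Agr = 1.81/3 = 0.6033; mean within-Hos = 0.85/1 = 0.8500.
Geometric mean = √(0.6033 × 0.8500) = 0.7161.
HTMT = 0.1717 / 0.7161 = 0.24.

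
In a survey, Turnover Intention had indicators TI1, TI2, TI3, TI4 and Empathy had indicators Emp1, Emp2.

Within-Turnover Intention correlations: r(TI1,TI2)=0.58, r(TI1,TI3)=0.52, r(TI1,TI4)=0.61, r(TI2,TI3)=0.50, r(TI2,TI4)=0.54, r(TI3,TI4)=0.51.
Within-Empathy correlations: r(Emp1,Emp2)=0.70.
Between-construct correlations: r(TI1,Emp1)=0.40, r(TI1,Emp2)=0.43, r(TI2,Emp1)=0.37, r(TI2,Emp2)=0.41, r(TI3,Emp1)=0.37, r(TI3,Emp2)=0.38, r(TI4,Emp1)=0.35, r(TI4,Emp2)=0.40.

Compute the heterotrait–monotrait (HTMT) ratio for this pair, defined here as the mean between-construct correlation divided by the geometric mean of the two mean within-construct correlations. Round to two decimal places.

Between-construct mean = 3.11/8 = 0.3888.
Mean within-TI = 3.26/6 = 0.5433; mean within-Emp = 0.70/1 = 0.7000.
Geometric mean = √(0.5433 × 0.7000) = 0.6167.
HTMT = 0.3888 / 0.6167 = 0.63.

0.63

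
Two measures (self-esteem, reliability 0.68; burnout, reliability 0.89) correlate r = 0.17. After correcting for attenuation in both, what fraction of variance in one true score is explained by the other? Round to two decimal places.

Disattenuated r = 0.17 / √(0.68 × 0.89) = 0.17 / 0.7779 = 0.2185.
Shared true-score variance = 0.2185² = 0.0477 ≈ 0.05.

0.05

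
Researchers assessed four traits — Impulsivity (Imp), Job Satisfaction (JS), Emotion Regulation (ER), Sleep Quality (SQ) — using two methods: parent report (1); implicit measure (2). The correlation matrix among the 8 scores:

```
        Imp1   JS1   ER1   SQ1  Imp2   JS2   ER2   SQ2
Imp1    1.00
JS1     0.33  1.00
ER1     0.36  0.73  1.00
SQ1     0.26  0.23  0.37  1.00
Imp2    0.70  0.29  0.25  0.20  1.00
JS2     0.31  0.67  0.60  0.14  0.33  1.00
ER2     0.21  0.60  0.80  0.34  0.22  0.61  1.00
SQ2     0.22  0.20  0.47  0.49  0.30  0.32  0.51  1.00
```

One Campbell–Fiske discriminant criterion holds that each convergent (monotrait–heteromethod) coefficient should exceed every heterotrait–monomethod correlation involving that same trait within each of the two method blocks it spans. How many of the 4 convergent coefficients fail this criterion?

2

Checking each validity diagonal entry against its comparison values:
Imp (methods 1·2): 0.70 vs {0.33, 0.33, 0.36, 0.22, 0.26, 0.30} → pass.
JS (methods 1·2): 0.67 vs {0.33, 0.33, 0.73, 0.61, 0.23, 0.32} → fail.
ER (methods 1·2): 0.80 vs {0.36, 0.22, 0.73, 0.61, 0.37, 0.51} → pass.
SQ (methods 1·2): 0.49 vs {0.26, 0.30, 0.23, 0.32, 0.37, 0.51} → fail.
2 of 4 fail.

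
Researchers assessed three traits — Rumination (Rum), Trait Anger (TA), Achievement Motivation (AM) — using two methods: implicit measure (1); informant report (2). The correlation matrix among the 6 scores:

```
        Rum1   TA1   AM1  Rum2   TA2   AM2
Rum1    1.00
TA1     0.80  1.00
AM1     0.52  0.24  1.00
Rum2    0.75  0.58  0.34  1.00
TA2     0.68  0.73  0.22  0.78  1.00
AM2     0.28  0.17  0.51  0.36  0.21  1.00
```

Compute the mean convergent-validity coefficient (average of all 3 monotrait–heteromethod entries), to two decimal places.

Convergent values: 0.75, 0.73, 0.51; mean = 1.99/3 = 0.66.

0.66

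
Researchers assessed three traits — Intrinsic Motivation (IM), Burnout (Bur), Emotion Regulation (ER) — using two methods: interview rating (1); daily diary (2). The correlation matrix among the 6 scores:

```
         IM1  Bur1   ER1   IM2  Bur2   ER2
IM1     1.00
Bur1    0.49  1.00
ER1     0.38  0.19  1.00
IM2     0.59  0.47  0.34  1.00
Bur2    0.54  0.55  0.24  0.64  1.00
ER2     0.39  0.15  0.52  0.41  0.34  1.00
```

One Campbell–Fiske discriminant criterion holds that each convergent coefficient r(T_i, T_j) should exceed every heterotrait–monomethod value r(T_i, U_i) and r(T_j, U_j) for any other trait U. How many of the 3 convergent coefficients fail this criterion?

Convergent coefficients and their comparison sets:
IM (methods 1·2): 0.59 vs {0.49, 0.64, 0.38, 0.41} → fail.
Bur (methods 1·2): 0.55 vs {0.49, 0.64, 0.19, 0.34} → fail.
ER (methods 1·2): 0.52 vs {0.38, 0.41, 0.19, 0.34} → pass.
2 of 3 fail.

2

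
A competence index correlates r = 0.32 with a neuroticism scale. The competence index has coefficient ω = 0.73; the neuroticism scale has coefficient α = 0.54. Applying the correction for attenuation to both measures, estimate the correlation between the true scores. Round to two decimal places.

r_true = r_obs / √(r_xx · r_yy) = 0.32 / √(0.73 × 0.54) = 0.32 / √0.3942 = 0.32 / 0.6279 ≈ 0.51.

0.51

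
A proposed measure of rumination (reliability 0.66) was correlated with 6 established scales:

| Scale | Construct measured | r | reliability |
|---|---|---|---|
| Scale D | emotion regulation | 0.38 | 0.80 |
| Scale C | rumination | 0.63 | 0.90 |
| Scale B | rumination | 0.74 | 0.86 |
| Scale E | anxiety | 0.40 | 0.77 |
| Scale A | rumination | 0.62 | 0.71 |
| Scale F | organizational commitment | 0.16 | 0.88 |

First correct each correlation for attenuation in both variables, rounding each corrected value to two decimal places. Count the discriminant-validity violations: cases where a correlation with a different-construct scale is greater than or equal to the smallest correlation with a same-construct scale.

Disattenuated r (r / √(r_scale · r_new)):
  Scale D (disc): 0.38 / √(0.80·0.66) = 0.52
  Scale C (conv): 0.63 / √(0.90·0.66) = 0.82
  Scale B (conv): 0.74 / √(0.86·0.66) = 0.98
  Scale E (disc): 0.40 / √(0.77·0.66) = 0.56
  Scale A (conv): 0.62 / √(0.71·0.66) = 0.91
  Scale F (disc): 0.16 / √(0.88·0.66) = 0.21
Smallest convergent = 0.82. Discriminant values: 0.52, 0.56, 0.21; count ≥ 0.82 → 0.

0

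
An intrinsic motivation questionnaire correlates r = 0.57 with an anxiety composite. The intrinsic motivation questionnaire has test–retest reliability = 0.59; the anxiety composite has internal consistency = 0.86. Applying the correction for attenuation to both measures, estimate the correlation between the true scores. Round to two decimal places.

r_true = r_obs / √(r_xx · r_yy) = 0.57 / √(0.59 × 0.86) = 0.57 / √0.5074 = 0.57 / 0.7123 ≈ 0.80.

0.80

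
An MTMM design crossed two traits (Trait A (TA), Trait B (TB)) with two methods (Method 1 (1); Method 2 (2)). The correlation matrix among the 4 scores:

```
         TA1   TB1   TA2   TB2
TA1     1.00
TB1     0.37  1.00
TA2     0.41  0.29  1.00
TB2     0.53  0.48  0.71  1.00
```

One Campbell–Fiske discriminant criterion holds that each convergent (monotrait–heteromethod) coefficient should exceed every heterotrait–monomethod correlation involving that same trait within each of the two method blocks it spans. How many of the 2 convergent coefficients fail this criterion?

2

Convergent coefficients and their comparison sets:
TA (methods 1·2): 0.41 vs {0.37, 0.71} → fail.
TB (methods 1·2): 0.48 vs {0.37, 0.71} → fail.
2 of 2 fail.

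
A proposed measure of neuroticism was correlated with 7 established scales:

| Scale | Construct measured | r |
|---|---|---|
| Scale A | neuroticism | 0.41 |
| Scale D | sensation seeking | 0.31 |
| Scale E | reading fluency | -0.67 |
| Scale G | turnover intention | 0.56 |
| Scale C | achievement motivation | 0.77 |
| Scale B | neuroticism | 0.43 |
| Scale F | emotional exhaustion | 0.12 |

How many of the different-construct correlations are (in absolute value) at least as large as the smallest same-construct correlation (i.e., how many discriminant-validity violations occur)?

3

Convergent (same construct = neuroticism): Scale A, Scale B.
Smallest convergent = 0.41. Discriminant |r|: 0.31, 0.67, 0.56, 0.77, 0.12; count ≥ 0.41 → 3.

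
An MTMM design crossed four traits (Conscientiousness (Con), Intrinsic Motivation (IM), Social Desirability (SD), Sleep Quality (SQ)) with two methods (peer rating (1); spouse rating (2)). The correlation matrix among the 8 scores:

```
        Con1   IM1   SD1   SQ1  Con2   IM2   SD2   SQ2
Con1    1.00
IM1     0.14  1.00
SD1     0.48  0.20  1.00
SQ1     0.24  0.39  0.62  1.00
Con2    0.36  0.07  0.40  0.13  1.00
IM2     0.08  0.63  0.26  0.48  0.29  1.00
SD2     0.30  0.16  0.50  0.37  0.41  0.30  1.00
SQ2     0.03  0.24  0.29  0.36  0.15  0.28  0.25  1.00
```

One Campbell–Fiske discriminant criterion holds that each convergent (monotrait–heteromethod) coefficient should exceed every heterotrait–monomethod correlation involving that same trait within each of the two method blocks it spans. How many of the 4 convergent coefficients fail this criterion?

3

Each convergent coefficient versus the relevant comparison correlations:
Con (methods 1·2): 0.36 vs {0.14, 0.29, 0.48, 0.41, 0.24, 0.15} → fail.
IM (methods 1·2): 0.63 vs {0.14, 0.29, 0.20, 0.30, 0.39, 0.28} → pass.
SD (methods 1·2): 0.50 vs {0.48, 0.41, 0.20, 0.30, 0.62, 0.25} → fail.
SQ (methods 1·2): 0.36 vs {0.24, 0.15, 0.39, 0.28, 0.62, 0.25} → fail.
3 of 4 fail.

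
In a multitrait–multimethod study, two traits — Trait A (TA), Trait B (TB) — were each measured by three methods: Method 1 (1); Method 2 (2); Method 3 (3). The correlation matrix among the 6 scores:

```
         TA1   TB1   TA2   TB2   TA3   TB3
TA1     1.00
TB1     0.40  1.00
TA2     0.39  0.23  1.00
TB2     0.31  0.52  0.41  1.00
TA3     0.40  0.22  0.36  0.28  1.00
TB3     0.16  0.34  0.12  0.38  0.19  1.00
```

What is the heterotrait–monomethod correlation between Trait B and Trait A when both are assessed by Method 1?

0.40

Different traits, same method: r(TB1, TA1) = 0.40.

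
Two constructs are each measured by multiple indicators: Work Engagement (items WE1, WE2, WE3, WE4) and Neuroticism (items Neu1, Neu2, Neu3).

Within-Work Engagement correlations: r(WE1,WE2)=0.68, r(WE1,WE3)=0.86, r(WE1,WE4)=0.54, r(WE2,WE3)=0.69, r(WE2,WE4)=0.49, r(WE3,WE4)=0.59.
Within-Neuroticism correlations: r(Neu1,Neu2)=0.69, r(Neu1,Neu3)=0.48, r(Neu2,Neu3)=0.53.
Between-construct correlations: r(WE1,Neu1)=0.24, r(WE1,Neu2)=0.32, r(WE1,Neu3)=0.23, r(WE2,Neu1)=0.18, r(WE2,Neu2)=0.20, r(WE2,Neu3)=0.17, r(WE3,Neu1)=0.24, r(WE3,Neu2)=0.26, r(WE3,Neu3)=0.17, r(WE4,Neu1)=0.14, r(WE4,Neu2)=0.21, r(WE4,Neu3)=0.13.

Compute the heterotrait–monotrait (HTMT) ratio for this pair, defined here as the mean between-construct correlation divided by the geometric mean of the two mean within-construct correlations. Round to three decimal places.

0.344

Mean between = 2.49/12 = 0.2075.
Mean within-WE = 3.85/6 = 0.6417; mean within-Neu = 1.70/3 = 0.5667.
Geometric mean = √(0.6417 × 0.5667) = 0.6030.
HTMT = 0.2075 / 0.6030 = 0.344.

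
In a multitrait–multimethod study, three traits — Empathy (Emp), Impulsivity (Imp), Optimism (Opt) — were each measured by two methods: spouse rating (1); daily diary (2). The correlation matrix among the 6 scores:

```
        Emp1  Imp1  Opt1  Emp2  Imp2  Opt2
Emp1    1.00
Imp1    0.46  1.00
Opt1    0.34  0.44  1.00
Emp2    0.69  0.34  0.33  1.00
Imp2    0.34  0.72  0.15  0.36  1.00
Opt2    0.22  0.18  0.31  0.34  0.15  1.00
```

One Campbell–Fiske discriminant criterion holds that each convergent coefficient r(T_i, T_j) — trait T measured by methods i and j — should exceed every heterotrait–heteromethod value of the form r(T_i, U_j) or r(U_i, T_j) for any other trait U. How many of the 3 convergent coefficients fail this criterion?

Checking each validity diagonal entry against its comparison values:
Emp (methods 1·2): 0.69 vs {0.34, 0.34, 0.22, 0.33} → pass.
Imp (methods 1·2): 0.72 vs {0.34, 0.34, 0.18, 0.15} → pass.
Opt (methods 1·2): 0.31 vs {0.33, 0.22, 0.15, 0.18} → fail.
1 of 3 fail.

1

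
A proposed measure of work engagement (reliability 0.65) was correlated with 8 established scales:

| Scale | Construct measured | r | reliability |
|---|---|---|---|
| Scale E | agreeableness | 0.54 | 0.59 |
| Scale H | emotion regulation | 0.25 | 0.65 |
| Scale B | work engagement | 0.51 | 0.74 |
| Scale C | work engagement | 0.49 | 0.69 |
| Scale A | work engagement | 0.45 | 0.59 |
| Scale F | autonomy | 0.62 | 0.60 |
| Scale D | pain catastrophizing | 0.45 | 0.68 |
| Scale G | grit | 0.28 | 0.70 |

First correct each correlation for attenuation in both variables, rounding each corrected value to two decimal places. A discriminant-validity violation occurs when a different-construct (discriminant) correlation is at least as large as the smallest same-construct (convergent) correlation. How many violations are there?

Disattenuated r (r / √(r_scale · r_new)):
  Scale E (disc): 0.54 / √(0.59·0.65) = 0.87
  Scale H (disc): 0.25 / √(0.65·0.65) = 0.38
  Scale B (conv): 0.51 / √(0.74·0.65) = 0.74
  Scale C (conv): 0.49 / √(0.69·0.65) = 0.73
  Scale A (conv): 0.45 / √(0.59·0.65) = 0.73
  Scale F (disc): 0.62 / √(0.60·0.65) = 0.99
  Scale D (disc): 0.45 / √(0.68·0.65) = 0.68
  Scale G (disc): 0.28 / √(0.70·0.65) = 0.42
Smallest convergent = 0.73. Discriminant values: 0.87, 0.38, 0.99, 0.68, 0.42; count ≥ 0.73 → 2.

2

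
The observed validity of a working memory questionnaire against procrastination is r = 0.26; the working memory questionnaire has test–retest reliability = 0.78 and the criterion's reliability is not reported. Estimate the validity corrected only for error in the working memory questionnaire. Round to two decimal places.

0.29

Single correction: r_c = r_obs / √r_xx = 0.26 / √0.78 = 0.26 / 0.8832 ≈ 0.29.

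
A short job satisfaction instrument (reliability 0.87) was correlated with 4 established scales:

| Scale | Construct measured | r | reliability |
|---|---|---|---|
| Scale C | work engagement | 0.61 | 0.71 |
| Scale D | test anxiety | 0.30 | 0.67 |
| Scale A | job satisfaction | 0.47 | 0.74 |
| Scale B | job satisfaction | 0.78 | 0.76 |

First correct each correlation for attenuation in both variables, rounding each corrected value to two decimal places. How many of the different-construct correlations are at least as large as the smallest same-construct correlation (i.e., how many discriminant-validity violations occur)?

1

Disattenuated r (r / √(r_scale · r_new)):
  Scale C (disc): 0.61 / √(0.71·0.87) = 0.78
  Scale D (disc): 0.30 / √(0.67·0.87) = 0.39
  Scale A (conv): 0.47 / √(0.74·0.87) = 0.59
  Scale B (conv): 0.78 / √(0.76·0.87) = 0.96
Smallest convergent = 0.59. Discriminant values: 0.78, 0.39; count ≥ 0.59 → 1.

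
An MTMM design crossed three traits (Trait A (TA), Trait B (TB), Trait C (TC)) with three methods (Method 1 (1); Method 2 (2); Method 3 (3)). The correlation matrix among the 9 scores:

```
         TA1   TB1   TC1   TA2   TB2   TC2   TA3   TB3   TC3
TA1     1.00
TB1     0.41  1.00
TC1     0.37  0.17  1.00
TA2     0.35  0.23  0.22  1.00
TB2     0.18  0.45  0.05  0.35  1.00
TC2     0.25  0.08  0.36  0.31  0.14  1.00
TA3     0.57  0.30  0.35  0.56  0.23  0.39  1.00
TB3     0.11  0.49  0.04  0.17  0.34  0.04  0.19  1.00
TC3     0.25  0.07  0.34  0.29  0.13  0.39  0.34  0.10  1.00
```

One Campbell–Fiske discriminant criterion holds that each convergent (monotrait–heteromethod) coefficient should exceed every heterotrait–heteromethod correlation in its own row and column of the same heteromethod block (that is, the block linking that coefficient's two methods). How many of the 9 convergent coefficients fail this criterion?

2

Checking each validity diagonal entry against its comparison values:
TA (methods 1·2): 0.35 vs {0.18, 0.23, 0.25, 0.22} → pass.
TA (methods 1·3): 0.57 vs {0.11, 0.30, 0.25, 0.35} → pass.
TA (methods 2·3): 0.56 vs {0.17, 0.23, 0.29, 0.39} → pass.
TB (methods 1·2): 0.45 vs {0.23, 0.18, 0.08, 0.05} → pass.
TB (methods 1·3): 0.49 vs {0.30, 0.11, 0.07, 0.04} → pass.
TB (methods 2·3): 0.34 vs {0.23, 0.17, 0.13, 0.04} → pass.
TC (methods 1·2): 0.36 vs {0.22, 0.25, 0.05, 0.08} → pass.
TC (methods 1·3): 0.34 vs {0.35, 0.25, 0.04, 0.07} → fail.
TC (methods 2·3): 0.39 vs {0.39, 0.29, 0.04, 0.13} → fail.
2 of 9 fail.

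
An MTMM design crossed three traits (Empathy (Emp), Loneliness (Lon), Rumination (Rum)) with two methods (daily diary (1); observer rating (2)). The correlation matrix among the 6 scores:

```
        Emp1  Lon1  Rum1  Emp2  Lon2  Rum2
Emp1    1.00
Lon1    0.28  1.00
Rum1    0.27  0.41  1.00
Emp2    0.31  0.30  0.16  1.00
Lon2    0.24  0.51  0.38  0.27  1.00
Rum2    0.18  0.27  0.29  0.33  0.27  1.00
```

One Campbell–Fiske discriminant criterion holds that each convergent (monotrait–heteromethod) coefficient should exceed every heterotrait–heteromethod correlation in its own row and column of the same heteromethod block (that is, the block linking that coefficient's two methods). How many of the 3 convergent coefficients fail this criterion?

1

Each convergent coefficient versus the relevant comparison correlations:
Emp (methods 1·2): 0.31 vs {0.24, 0.30, 0.18, 0.16} → pass.
Lon (methods 1·2): 0.51 vs {0.30, 0.24, 0.27, 0.38} → pass.
Rum (methods 1·2): 0.29 vs {0.16, 0.18, 0.38, 0.27} → fail.
1 of 3 fail.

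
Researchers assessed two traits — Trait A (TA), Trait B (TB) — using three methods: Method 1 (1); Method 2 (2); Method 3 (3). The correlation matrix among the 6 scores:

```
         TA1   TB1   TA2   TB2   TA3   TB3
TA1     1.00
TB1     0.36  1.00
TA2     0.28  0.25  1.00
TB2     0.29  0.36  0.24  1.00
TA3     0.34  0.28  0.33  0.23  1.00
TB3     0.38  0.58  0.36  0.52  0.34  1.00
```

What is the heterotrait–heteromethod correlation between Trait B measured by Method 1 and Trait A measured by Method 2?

Different traits and methods: r(TB1, TA2) = 0.25.

0.25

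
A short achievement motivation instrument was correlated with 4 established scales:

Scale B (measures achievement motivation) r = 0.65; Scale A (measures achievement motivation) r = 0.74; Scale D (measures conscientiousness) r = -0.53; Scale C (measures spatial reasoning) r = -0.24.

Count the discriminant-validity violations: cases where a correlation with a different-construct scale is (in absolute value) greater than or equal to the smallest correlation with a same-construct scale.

0

Convergent (same construct = achievement motivation): Scale B, Scale A.
Smallest convergent = 0.65. Discriminant |r|: 0.53, 0.24; count ≥ 0.65 → 0.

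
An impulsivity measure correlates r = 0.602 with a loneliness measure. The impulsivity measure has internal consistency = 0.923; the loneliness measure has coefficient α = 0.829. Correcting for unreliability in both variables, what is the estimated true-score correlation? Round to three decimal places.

r_true = r_obs / √(r_xx · r_yy) = 0.602 / √(0.923 × 0.829) = 0.602 / √0.765167 = 0.602 / 0.8747 ≈ 0.688.

0.688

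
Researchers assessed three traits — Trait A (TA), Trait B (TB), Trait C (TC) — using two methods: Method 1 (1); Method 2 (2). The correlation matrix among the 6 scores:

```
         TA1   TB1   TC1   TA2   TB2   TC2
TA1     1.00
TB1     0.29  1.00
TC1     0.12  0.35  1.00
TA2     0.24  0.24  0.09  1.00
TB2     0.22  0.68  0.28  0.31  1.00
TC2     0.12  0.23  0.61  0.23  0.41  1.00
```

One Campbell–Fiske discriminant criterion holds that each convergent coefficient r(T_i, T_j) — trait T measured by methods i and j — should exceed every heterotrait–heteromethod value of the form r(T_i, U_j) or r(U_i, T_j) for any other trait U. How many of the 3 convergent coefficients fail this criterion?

1

Each convergent coefficient versus the relevant comparison correlations:
TA (methods 1·2): 0.24 vs {0.22, 0.24, 0.12, 0.09} → fail.
TB (methods 1·2): 0.68 vs {0.24, 0.22, 0.23, 0.28} → pass.
TC (methods 1·2): 0.61 vs {0.09, 0.12, 0.28, 0.23} → pass.
1 of 3 fail.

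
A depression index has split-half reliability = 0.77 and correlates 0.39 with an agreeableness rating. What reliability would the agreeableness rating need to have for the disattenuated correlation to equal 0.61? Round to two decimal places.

r_true = r_obs / √(r_xx · r_yy) ⇒ 0.61 = 0.39 / √(0.77 · r_yy).
√(0.77 · r_yy) = 0.39 / 0.61 = 0.6393; 0.77 · r_yy = 0.4087; r_yy = 0.4087 / 0.77 ≈ 0.53.

0.53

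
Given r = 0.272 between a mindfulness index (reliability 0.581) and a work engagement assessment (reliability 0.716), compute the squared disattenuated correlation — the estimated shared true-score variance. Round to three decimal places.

0.178

Disattenuated r = 0.272 / √(0.581 × 0.716) = 0.272 / 0.6450 = 0.4217.
Shared true-score variance = 0.4217² = 0.1778 ≈ 0.178.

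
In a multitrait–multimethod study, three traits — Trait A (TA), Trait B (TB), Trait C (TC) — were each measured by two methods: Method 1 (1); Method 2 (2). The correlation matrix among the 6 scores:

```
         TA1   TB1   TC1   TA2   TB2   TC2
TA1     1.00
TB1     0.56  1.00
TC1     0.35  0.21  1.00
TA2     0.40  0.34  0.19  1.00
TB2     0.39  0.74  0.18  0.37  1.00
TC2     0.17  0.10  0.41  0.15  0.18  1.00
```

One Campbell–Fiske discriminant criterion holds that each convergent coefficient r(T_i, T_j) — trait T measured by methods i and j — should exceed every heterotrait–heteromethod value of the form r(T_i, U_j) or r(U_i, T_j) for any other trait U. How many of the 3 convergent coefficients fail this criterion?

0

Each convergent coefficient versus the relevant comparison correlations:
TA (methods 1·2): 0.40 vs {0.39, 0.34, 0.17, 0.19} → pass.
TB (methods 1·2): 0.74 vs {0.34, 0.39, 0.10, 0.18} → pass.
TC (methods 1·2): 0.41 vs {0.19, 0.17, 0.18, 0.10} → pass.
0 of 3 fail.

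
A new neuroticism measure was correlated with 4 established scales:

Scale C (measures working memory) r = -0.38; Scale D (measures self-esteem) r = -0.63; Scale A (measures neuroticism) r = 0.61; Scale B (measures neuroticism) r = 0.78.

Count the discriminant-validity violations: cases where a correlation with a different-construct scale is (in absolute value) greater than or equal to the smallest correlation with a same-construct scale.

1

Convergent (same construct = neuroticism): Scale A, Scale B.
Smallest convergent = 0.61. Discriminant |r|: 0.38, 0.63; count ≥ 0.61 → 1.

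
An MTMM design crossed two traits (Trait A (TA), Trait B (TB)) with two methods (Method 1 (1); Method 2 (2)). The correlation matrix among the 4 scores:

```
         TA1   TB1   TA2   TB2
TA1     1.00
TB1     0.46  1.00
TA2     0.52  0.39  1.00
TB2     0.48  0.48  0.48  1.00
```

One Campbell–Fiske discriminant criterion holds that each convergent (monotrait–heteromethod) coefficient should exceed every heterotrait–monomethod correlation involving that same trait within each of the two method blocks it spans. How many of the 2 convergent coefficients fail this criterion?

1

Each convergent coefficient versus the relevant comparison correlations:
TA (methods 1·2): 0.52 vs {0.46, 0.48} → pass.
TB (methods 1·2): 0.48 vs {0.46, 0.48} → fail.
1 of 2 fail.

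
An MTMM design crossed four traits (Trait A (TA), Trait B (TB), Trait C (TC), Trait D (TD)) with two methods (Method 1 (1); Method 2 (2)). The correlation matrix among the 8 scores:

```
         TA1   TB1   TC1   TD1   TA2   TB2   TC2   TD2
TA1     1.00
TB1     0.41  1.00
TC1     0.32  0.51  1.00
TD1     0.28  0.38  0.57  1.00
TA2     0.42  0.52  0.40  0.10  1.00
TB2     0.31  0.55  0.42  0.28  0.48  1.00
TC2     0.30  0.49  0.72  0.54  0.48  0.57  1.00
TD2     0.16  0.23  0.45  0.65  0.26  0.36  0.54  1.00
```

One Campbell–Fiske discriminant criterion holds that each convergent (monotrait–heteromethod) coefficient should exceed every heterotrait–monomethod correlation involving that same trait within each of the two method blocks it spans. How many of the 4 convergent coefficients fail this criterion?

2

Each convergent coefficient versus the relevant comparison correlations:
TA (methods 1·2): 0.42 vs {0.41, 0.48, 0.32, 0.48, 0.28, 0.26} → fail.
TB (methods 1·2): 0.55 vs {0.41, 0.48, 0.51, 0.57, 0.38, 0.36} → fail.
TC (methods 1·2): 0.72 vs {0.32, 0.48, 0.51, 0.57, 0.57, 0.54} → pass.
TD (methods 1·2): 0.65 vs {0.28, 0.26, 0.38, 0.36, 0.57, 0.54} → pass.
2 of 4 fail.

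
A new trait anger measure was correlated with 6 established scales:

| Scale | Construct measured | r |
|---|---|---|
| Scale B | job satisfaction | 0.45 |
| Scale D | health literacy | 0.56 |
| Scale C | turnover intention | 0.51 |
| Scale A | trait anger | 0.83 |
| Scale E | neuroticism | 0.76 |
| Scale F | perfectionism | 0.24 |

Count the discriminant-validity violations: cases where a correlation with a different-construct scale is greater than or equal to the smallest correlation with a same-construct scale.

Convergent (same construct = trait anger): Scale A.
Smallest convergent = 0.83. Discriminant values: 0.45, 0.56, 0.51, 0.76, 0.24; count ≥ 0.83 → 0.

0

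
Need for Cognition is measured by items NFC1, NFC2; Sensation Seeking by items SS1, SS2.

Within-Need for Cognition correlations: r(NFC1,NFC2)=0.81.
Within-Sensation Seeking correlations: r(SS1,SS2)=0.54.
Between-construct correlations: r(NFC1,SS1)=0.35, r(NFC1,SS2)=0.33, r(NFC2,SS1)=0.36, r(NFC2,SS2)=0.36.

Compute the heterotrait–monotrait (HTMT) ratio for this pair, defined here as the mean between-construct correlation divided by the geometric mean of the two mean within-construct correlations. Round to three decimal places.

0.529

Mean heterotrait r = 1.40/4 = 0.3500.
Mean within-NFC = 0.81/1 = 0.8100; mean within-SS = 0.54/1 = 0.5400.
Geometric mean = √(0.8100 × 0.5400) = 0.6614.
HTMT = 0.3500 / 0.6614 = 0.529.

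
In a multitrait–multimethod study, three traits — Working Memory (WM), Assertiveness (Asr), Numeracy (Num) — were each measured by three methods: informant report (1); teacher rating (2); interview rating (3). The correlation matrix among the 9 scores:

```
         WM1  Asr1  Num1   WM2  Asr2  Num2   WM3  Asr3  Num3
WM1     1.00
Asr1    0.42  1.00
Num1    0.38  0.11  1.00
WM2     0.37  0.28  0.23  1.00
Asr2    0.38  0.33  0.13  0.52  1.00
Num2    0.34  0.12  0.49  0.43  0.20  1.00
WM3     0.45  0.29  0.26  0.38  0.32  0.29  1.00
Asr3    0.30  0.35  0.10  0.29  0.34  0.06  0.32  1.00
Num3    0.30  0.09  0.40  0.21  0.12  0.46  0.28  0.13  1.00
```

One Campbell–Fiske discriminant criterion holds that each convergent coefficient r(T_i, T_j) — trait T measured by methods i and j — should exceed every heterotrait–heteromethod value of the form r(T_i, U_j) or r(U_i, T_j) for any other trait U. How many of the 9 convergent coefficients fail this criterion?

Convergent coefficients and their comparison sets:
WM (methods 1·2): 0.37 vs {0.38, 0.28, 0.34, 0.23} → fail.
WM (methods 1·3): 0.45 vs {0.30, 0.29, 0.30, 0.26} → pass.
WM (methods 2·3): 0.38 vs {0.29, 0.32, 0.21, 0.29} → pass.
Asr (methods 1·2): 0.33 vs {0.28, 0.38, 0.12, 0.13} → fail.
Asr (methods 1·3): 0.35 vs {0.29, 0.30, 0.09, 0.10} → pass.
Asr (methods 2·3): 0.34 vs {0.32, 0.29, 0.12, 0.06} → pass.
Num (methods 1·2): 0.49 vs {0.23, 0.34, 0.13, 0.12} → pass.
Num (methods 1·3): 0.40 vs {0.26, 0.30, 0.10, 0.09} → pass.
Num (methods 2·3): 0.46 vs {0.29, 0.21, 0.06, 0.12} → pass.
2 of 9 fail.

2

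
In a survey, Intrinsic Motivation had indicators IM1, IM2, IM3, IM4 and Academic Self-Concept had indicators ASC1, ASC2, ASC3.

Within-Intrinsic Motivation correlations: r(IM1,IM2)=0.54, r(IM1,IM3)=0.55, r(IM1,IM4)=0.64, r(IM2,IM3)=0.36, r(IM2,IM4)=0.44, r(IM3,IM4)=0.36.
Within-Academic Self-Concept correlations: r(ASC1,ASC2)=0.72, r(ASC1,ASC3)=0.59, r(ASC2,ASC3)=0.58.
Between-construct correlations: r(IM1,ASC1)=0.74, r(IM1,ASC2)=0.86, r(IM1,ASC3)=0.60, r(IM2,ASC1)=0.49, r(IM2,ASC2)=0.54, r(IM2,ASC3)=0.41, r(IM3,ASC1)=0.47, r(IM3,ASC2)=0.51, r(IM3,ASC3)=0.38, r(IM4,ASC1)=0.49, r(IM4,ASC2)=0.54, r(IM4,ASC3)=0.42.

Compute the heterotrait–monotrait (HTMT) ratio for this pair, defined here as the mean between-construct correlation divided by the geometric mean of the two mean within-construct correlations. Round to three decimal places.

0.976

Between-construct mean = 6.45/12 = 0.5375.
Mean within-IM = 2.89/6 = 0.4817; mean within-ASC = 1.89/3 = 0.6300.
Geometric mean = √(0.4817 × 0.6300) = 0.5509.
HTMT = 0.5375 / 0.5509 = 0.976.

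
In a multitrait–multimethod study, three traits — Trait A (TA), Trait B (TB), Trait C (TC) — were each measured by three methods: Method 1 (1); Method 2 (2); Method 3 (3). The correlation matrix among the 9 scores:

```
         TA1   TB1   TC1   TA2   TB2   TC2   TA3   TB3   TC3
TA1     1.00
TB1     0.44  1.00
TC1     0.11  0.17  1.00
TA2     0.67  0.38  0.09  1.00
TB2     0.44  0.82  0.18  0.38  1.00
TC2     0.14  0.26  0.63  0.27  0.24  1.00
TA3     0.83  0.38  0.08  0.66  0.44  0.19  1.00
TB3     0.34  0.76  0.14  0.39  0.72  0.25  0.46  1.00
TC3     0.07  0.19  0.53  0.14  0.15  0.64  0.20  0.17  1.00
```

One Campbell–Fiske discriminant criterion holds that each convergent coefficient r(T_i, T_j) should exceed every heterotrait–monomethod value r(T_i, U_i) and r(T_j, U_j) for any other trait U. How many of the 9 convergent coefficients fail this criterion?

Checking each validity diagonal entry against its comparison values:
TA (methods 1·2): 0.67 vs {0.44, 0.38, 0.11, 0.27} → pass.
TA (methods 1·3): 0.83 vs {0.44, 0.46, 0.11, 0.20} → pass.
TA (methods 2·3): 0.66 vs {0.38, 0.46, 0.27, 0.20} → pass.
TB (methods 1·2): 0.82 vs {0.44, 0.38, 0.17, 0.24} → pass.
TB (methods 1·3): 0.76 vs {0.44, 0.46, 0.17, 0.17} → pass.
TB (methods 2·3): 0.72 vs {0.38, 0.46, 0.24, 0.17} → pass.
TC (methods 1·2): 0.63 vs {0.11, 0.27, 0.17, 0.24} → pass.
TC (methods 1·3): 0.53 vs {0.11, 0.20, 0.17, 0.17} → pass.
TC (methods 2·3): 0.64 vs {0.27, 0.20, 0.24, 0.17} → pass.
0 of 9 fail.

0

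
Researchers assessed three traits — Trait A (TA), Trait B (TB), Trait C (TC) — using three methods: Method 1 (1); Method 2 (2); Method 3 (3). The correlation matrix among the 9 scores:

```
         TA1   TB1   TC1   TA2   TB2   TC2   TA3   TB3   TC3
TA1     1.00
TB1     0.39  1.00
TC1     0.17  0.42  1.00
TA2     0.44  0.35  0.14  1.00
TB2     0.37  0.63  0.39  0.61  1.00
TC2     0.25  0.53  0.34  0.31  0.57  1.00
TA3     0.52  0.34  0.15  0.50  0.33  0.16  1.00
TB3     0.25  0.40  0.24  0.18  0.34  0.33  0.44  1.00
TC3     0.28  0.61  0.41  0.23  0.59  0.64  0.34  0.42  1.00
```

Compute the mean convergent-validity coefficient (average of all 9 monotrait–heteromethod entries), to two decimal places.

Convergent values: 0.44, 0.52, 0.50, 0.63, 0.40, 0.34, 0.34, 0.41, 0.64; mean = 4.22/9 = 0.47.

0.47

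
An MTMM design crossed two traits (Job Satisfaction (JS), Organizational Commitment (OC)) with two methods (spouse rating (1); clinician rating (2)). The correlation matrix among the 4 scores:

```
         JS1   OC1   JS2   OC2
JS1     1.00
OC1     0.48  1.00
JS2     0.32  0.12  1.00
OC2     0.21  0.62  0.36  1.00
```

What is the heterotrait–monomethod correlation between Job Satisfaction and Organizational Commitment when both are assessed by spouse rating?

0.48

Different traits, same method: r(JS1, OC1) = 0.48.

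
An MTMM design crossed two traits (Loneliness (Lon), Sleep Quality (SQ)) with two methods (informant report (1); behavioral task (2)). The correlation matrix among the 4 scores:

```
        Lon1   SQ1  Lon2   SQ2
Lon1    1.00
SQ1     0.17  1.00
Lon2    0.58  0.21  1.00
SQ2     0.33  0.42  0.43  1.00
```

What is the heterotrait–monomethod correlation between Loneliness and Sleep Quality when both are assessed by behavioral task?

0.43

Different traits, same method: r(Lon2, SQ2) = 0.43.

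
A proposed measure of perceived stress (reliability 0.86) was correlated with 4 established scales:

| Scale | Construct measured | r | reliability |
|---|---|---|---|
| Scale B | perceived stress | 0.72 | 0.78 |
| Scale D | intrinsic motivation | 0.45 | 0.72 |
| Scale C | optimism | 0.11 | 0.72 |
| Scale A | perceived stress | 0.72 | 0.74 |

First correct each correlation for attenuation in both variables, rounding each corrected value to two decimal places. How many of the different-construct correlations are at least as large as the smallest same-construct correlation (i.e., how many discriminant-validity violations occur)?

Disattenuated r (r / √(r_scale · r_new)):
  Scale B (conv): 0.72 / √(0.78·0.86) = 0.88
  Scale D (disc): 0.45 / √(0.72·0.86) = 0.57
  Scale C (disc): 0.11 / √(0.72·0.86) = 0.14
  Scale A (conv): 0.72 / √(0.74·0.86) = 0.90
Smallest convergent = 0.88. Discriminant values: 0.57, 0.14; count ≥ 0.88 → 0.

0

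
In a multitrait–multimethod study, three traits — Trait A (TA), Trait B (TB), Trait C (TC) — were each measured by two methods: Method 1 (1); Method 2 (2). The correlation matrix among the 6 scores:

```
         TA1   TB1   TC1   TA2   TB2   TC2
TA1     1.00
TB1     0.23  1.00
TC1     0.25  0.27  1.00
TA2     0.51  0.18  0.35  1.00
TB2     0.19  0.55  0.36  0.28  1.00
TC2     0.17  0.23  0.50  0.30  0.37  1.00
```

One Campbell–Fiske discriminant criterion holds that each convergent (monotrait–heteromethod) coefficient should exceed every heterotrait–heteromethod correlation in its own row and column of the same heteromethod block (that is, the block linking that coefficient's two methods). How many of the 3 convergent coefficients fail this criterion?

0

Each convergent coefficient versus the relevant comparison correlations:
TA (methods 1·2): 0.51 vs {0.19, 0.18, 0.17, 0.35} → pass.
TB (methods 1·2): 0.55 vs {0.18, 0.19, 0.23, 0.36} → pass.
TC (methods 1·2): 0.50 vs {0.35, 0.17, 0.36, 0.23} → pass.
0 of 3 fail.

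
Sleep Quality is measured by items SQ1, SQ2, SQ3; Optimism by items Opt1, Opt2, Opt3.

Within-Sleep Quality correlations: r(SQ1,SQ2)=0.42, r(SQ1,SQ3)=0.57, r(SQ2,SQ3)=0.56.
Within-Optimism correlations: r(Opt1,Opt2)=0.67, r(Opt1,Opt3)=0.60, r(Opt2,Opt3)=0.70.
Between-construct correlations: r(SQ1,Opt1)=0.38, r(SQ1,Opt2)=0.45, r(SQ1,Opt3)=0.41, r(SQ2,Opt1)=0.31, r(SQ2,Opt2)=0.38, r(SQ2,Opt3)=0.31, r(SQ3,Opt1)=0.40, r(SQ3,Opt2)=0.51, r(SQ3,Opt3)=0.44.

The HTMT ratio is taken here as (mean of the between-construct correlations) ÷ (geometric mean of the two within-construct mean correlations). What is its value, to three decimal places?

Between-construct mean = 3.59/9 = 0.3989.
Mean within-SQ = 1.55/3 = 0.5167; mean within-Opt = 1.97/3 = 0.6567.
Geometric mean = √(0.5167 × 0.6567) = 0.5825.
HTMT = 0.3989 / 0.5825 = 0.685.

0.685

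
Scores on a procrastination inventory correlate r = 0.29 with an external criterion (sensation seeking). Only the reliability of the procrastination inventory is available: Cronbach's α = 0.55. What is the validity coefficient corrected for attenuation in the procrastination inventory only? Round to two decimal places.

Single correction: r_c = r_obs / √r_xx = 0.29 / √0.55 = 0.29 / 0.7416 ≈ 0.39.

0.39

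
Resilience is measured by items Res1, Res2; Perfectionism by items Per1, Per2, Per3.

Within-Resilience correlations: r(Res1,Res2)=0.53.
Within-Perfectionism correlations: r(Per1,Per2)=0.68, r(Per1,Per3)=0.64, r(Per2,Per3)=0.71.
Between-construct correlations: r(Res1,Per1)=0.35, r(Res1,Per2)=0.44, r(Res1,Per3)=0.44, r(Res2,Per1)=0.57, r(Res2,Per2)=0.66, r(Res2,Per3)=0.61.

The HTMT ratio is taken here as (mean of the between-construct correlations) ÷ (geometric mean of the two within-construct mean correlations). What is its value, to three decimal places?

0.854

Between-construct mean = 3.07/6 = 0.5117.
Mean within-Res = 0.53/1 = 0.5300; mean within-Per = 2.03/3 = 0.6767.
Geometric mean = √(0.5300 × 0.6767) = 0.5989.
HTMT = 0.5117 / 0.5989 = 0.854.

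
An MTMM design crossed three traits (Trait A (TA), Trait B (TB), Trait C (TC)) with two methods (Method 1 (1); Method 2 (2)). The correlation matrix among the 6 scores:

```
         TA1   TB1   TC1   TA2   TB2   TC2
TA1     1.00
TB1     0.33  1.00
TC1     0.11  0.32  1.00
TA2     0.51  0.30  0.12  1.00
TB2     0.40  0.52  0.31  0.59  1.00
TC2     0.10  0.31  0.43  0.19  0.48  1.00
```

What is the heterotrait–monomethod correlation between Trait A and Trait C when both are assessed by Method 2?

Different traits, same method: r(TA2, TC2) = 0.19.

0.19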